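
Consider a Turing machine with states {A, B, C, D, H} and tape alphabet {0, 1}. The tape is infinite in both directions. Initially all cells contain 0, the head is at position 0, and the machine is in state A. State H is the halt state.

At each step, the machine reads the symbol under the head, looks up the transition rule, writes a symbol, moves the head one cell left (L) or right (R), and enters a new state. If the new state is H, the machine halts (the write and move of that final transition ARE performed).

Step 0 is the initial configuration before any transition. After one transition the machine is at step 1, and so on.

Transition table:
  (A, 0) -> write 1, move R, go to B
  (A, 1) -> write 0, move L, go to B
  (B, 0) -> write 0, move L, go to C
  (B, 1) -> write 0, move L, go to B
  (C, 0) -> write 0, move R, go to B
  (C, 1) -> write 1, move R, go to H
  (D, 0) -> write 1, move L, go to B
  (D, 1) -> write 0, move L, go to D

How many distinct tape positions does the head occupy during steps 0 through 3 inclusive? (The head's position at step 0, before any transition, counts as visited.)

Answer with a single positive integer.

Step 1: in state A at pos 0, read 0 -> (A,0)->write 1,move R,goto B. Now: state=B, head=1, tape[-1..2]=0100 (head:   ^)
Step 2: in state B at pos 1, read 0 -> (B,0)->write 0,move L,goto C. Now: state=C, head=0, tape[-1..2]=0100 (head:  ^)
Step 3: in state C at pos 0, read 1 -> (C,1)->write 1,move R,goto H. Now: state=H, head=1, tape[-1..2]=0100 (head:   ^)
Head positions at steps 0..3: starting at 0, distinct positions visited = {0, 1} -> 2 position(s)

Answer: 2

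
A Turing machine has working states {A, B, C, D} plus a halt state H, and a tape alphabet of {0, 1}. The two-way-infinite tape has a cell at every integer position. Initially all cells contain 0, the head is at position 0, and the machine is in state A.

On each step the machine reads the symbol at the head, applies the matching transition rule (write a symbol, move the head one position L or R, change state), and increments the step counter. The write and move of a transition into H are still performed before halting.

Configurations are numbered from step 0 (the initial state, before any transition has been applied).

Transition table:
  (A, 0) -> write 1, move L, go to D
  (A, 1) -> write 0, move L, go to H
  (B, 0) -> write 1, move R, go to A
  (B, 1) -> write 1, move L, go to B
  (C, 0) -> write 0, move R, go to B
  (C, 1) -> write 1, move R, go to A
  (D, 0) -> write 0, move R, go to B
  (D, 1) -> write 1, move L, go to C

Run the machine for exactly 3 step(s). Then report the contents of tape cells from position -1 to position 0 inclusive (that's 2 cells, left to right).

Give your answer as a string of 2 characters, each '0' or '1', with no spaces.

Step 1: in state A at pos 0, read 0 -> (A,0)->write 1,move L,goto D. Now: state=D, head=-1, tape[-2..1]=0010 (head:  ^)
Step 2: in state D at pos -1, read 0 -> (D,0)->write 0,move R,goto B. Now: state=B, head=0, tape[-2..1]=0010 (head:   ^)
Step 3: in state B at pos 0, read 1 -> (B,1)->write 1,move L,goto B. Now: state=B, head=-1, tape[-2..1]=0010 (head:  ^)

Answer: 01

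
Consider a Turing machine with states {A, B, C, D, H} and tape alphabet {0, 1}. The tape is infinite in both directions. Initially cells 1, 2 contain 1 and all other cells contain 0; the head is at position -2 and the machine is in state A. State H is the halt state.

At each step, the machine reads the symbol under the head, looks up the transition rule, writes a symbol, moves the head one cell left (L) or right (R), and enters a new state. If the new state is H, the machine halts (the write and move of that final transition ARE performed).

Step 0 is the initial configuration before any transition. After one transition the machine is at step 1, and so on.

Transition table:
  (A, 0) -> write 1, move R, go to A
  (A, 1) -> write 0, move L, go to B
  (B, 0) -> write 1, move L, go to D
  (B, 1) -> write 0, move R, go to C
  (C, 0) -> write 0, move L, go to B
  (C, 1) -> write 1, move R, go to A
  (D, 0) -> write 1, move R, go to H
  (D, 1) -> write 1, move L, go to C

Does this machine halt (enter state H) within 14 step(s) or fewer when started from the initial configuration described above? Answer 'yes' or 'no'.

Step 1: in state A at pos -2, read 0 -> (A,0)->write 1,move R,goto A. Now: state=A, head=-1, tape[-3..3]=0100110 (head:   ^)
Step 2: in state A at pos -1, read 0 -> (A,0)->write 1,move R,goto A. Now: state=A, head=0, tape[-3..3]=0110110 (head:    ^)
Step 3: in state A at pos 0, read 0 -> (A,0)->write 1,move R,goto A. Now: state=A, head=1, tape[-3..3]=0111110 (head:     ^)
Step 4: in state A at pos 1, read 1 -> (A,1)->write 0,move L,goto B. Now: state=B, head=0, tape[-3..3]=0111010 (head:    ^)
Step 5: in state B at pos 0, read 1 -> (B,1)->write 0,move R,goto C. Now: state=C, head=1, tape[-3..3]=0110010 (head:     ^)
Step 6: in state C at pos 1, read 0 -> (C,0)->write 0,move L,goto B. Now: state=B, head=0, tape[-3..3]=0110010 (head:    ^)
Step 7: in state B at pos 0, read 0 -> (B,0)->write 1,move L,goto D. Now: state=D, head=-1, tape[-3..3]=0111010 (head:   ^)
Step 8: in state D at pos -1, read 1 -> (D,1)->write 1,move L,goto C. Now: state=C, head=-2, tape[-3..3]=0111010 (head:  ^)
Step 9: in state C at pos -2, read 1 -> (C,1)->write 1,move R,goto A. Now: state=A, head=-1, tape[-3..3]=0111010 (head:   ^)
Step 10: in state A at pos -1, read 1 -> (A,1)->write 0,move L,goto B. Now: state=B, head=-2, tape[-3..3]=0101010 (head:  ^)
Step 11: in state B at pos -2, read 1 -> (B,1)->write 0,move R,goto C. Now: state=C, head=-1, tape[-3..3]=0001010 (head:   ^)
Step 12: in state C at pos -1, read 0 -> (C,0)->write 0,move L,goto B. Now: state=B, head=-2, tape[-3..3]=0001010 (head:  ^)
Step 13: in state B at pos -2, read 0 -> (B,0)->write 1,move L,goto D. Now: state=D, head=-3, tape[-4..3]=00101010 (head:  ^)
Step 14: in state D at pos -3, read 0 -> (D,0)->write 1,move R,goto H. Now: state=H, head=-2, tape[-4..3]=01101010 (head:   ^)
State H reached at step 14; 14 <= 14 -> yes

Answer: yes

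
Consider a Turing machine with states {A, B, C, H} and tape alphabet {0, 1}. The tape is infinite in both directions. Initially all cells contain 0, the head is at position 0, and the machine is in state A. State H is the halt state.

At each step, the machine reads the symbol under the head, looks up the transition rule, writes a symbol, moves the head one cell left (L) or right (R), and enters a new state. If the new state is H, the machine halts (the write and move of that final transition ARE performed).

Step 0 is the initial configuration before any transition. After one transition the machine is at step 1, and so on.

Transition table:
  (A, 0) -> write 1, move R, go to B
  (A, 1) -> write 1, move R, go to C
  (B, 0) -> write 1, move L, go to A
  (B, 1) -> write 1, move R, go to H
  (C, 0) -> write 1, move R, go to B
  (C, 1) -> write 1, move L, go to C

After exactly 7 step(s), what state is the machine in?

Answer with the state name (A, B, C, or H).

Answer: H

Derivation:
Step 1: in state A at pos 0, read 0 -> (A,0)->write 1,move R,goto B. Now: state=B, head=1, tape[-1..2]=0100 (head:   ^)
Step 2: in state B at pos 1, read 0 -> (B,0)->write 1,move L,goto A. Now: state=A, head=0, tape[-1..2]=0110 (head:  ^)
Step 3: in state A at pos 0, read 1 -> (A,1)->write 1,move R,goto C. Now: state=C, head=1, tape[-1..2]=0110 (head:   ^)
Step 4: in state C at pos 1, read 1 -> (C,1)->write 1,move L,goto C. Now: state=C, head=0, tape[-1..2]=0110 (head:  ^)
Step 5: in state C at pos 0, read 1 -> (C,1)->write 1,move L,goto C. Now: state=C, head=-1, tape[-2..2]=00110 (head:  ^)
Step 6: in state C at pos -1, read 0 -> (C,0)->write 1,move R,goto B. Now: state=B, head=0, tape[-2..2]=01110 (head:   ^)
Step 7: in state B at pos 0, read 1 -> (B,1)->write 1,move R,goto H. Now: state=H, head=1, tape[-2..2]=01110 (head:    ^)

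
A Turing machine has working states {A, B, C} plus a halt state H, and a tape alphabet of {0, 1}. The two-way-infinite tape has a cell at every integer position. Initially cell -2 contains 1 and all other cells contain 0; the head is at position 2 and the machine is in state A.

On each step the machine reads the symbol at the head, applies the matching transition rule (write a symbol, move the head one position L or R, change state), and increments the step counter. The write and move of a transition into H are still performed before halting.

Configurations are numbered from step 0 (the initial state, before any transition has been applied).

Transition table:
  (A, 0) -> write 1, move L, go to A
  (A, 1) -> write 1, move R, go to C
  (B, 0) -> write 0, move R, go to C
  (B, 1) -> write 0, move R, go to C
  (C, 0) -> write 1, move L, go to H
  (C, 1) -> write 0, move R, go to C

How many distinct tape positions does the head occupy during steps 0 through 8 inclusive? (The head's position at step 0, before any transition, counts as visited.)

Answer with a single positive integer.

Step 1: in state A at pos 2, read 0 -> (A,0)->write 1,move L,goto A. Now: state=A, head=1, tape[-3..3]=0100010 (head:     ^)
Step 2: in state A at pos 1, read 0 -> (A,0)->write 1,move L,goto A. Now: state=A, head=0, tape[-3..3]=0100110 (head:    ^)
Step 3: in state A at pos 0, read 0 -> (A,0)->write 1,move L,goto A. Now: state=A, head=-1, tape[-3..3]=0101110 (head:   ^)
Step 4: in state A at pos -1, read 0 -> (A,0)->write 1,move L,goto A. Now: state=A, head=-2, tape[-3..3]=0111110 (head:  ^)
Step 5: in state A at pos -2, read 1 -> (A,1)->write 1,move R,goto C. Now: state=C, head=-1, tape[-3..3]=0111110 (head:   ^)
Step 6: in state C at pos -1, read 1 -> (C,1)->write 0,move R,goto C. Now: state=C, head=0, tape[-3..3]=0101110 (head:    ^)
Step 7: in state C at pos 0, read 1 -> (C,1)->write 0,move R,goto C. Now: state=C, head=1, tape[-3..3]=0100110 (head:     ^)
Step 8: in state C at pos 1, read 1 -> (C,1)->write 0,move R,goto C. Now: state=C, head=2, tape[-3..3]=0100010 (head:      ^)
Head positions at steps 0..8: starting at 2, distinct positions visited = {-2, -1, 0, 1, 2} -> 5 position(s)

Answer: 5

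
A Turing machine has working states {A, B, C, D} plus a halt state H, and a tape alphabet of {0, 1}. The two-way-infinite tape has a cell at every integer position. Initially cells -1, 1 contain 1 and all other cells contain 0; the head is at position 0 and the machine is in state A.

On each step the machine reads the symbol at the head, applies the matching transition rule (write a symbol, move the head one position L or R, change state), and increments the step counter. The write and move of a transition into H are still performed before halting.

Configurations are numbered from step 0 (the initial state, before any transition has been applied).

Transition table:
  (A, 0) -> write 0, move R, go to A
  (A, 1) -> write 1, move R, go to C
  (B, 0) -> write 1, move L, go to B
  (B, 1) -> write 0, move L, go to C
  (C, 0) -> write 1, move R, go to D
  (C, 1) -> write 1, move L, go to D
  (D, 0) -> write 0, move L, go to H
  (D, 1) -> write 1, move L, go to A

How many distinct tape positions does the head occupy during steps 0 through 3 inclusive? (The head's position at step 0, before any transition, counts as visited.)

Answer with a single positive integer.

Answer: 4

Derivation:
Step 1: in state A at pos 0, read 0 -> (A,0)->write 0,move R,goto A. Now: state=A, head=1, tape[-2..2]=01010 (head:    ^)
Step 2: in state A at pos 1, read 1 -> (A,1)->write 1,move R,goto C. Now: state=C, head=2, tape[-2..3]=010100 (head:     ^)
Step 3: in state C at pos 2, read 0 -> (C,0)->write 1,move R,goto D. Now: state=D, head=3, tape[-2..4]=0101100 (head:      ^)
Head positions at steps 0..3: starting at 0, distinct positions visited = {0, 1, 2, 3} -> 4 position(s)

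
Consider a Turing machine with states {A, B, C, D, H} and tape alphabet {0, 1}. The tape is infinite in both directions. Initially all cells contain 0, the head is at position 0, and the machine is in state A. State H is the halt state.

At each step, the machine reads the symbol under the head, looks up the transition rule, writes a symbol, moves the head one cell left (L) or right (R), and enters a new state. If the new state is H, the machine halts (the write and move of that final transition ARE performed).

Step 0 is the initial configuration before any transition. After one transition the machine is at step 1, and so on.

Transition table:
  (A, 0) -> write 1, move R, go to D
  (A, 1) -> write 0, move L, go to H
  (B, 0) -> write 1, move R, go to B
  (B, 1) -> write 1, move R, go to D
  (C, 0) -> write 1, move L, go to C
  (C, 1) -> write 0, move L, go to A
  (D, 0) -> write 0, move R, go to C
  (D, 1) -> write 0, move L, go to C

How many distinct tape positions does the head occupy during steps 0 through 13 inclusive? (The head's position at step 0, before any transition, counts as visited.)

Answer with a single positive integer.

Answer: 5

Derivation:
Step 1: in state A at pos 0, read 0 -> (A,0)->write 1,move R,goto D. Now: state=D, head=1, tape[-1..2]=0100 (head:   ^)
Step 2: in state D at pos 1, read 0 -> (D,0)->write 0,move R,goto C. Now: state=C, head=2, tape[-1..3]=01000 (head:    ^)
Step 3: in state C at pos 2, read 0 -> (C,0)->write 1,move L,goto C. Now: state=C, head=1, tape[-1..3]=01010 (head:   ^)
Step 4: in state C at pos 1, read 0 -> (C,0)->write 1,move L,goto C. Now: state=C, head=0, tape[-1..3]=01110 (head:  ^)
Step 5: in state C at pos 0, read 1 -> (C,1)->write 0,move L,goto A. Now: state=A, head=-1, tape[-2..3]=000110 (head:  ^)
Step 6: in state A at pos -1, read 0 -> (A,0)->write 1,move R,goto D. Now: state=D, head=0, tape[-2..3]=010110 (head:   ^)
Step 7: in state D at pos 0, read 0 -> (D,0)->write 0,move R,goto C. Now: state=C, head=1, tape[-2..3]=010110 (head:    ^)
Step 8: in state C at pos 1, read 1 -> (C,1)->write 0,move L,goto A. Now: state=A, head=0, tape[-2..3]=010010 (head:   ^)
Step 9: in state A at pos 0, read 0 -> (A,0)->write 1,move R,goto D. Now: state=D, head=1, tape[-2..3]=011010 (head:    ^)
Step 10: in state D at pos 1, read 0 -> (D,0)->write 0,move R,goto C. Now: state=C, head=2, tape[-2..3]=011010 (head:     ^)
Step 11: in state C at pos 2, read 1 -> (C,1)->write 0,move L,goto A. Now: state=A, head=1, tape[-2..3]=011000 (head:    ^)
Step 12: in state A at pos 1, read 0 -> (A,0)->write 1,move R,goto D. Now: state=D, head=2, tape[-2..3]=011100 (head:     ^)
Step 13: in state D at pos 2, read 0 -> (D,0)->write 0,move R,goto C. Now: state=C, head=3, tape[-2..4]=0111000 (head:      ^)
Head positions at steps 0..13: starting at 0, distinct positions visited = {-1, 0, 1, 2, 3} -> 5 position(s)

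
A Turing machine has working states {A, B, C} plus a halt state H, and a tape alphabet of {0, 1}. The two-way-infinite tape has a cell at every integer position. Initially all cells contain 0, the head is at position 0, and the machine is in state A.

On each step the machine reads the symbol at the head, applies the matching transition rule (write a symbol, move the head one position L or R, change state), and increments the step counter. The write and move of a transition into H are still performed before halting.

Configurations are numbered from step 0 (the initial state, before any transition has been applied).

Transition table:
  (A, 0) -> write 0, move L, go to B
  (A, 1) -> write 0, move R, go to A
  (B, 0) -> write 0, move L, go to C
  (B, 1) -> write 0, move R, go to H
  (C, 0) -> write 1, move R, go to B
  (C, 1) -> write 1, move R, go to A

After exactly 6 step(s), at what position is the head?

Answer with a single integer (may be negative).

Answer: -2

Derivation:
Step 1: in state A at pos 0, read 0 -> (A,0)->write 0,move L,goto B. Now: state=B, head=-1, tape[-2..1]=0000 (head:  ^)
Step 2: in state B at pos -1, read 0 -> (B,0)->write 0,move L,goto C. Now: state=C, head=-2, tape[-3..1]=00000 (head:  ^)
Step 3: in state C at pos -2, read 0 -> (C,0)->write 1,move R,goto B. Now: state=B, head=-1, tape[-3..1]=01000 (head:   ^)
Step 4: in state B at pos -1, read 0 -> (B,0)->write 0,move L,goto C. Now: state=C, head=-2, tape[-3..1]=01000 (head:  ^)
Step 5: in state C at pos -2, read 1 -> (C,1)->write 1,move R,goto A. Now: state=A, head=-1, tape[-3..1]=01000 (head:   ^)
Step 6: in state A at pos -1, read 0 -> (A,0)->write 0,move L,goto B. Now: state=B, head=-2, tape[-3..1]=01000 (head:  ^)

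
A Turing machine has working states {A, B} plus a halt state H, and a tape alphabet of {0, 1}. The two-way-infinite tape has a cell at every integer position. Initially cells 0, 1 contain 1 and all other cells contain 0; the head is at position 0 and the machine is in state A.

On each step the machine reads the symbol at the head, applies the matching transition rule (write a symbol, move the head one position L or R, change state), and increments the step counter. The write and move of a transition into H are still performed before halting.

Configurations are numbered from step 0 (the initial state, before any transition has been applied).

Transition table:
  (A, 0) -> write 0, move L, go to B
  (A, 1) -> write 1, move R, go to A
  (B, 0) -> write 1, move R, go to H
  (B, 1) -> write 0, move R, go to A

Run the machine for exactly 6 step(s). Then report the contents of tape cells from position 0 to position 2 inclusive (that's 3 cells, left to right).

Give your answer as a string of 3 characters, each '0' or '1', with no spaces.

Step 1: in state A at pos 0, read 1 -> (A,1)->write 1,move R,goto A. Now: state=A, head=1, tape[-1..2]=0110 (head:   ^)
Step 2: in state A at pos 1, read 1 -> (A,1)->write 1,move R,goto A. Now: state=A, head=2, tape[-1..3]=01100 (head:    ^)
Step 3: in state A at pos 2, read 0 -> (A,0)->write 0,move L,goto B. Now: state=B, head=1, tape[-1..3]=01100 (head:   ^)
Step 4: in state B at pos 1, read 1 -> (B,1)->write 0,move R,goto A. Now: state=A, head=2, tape[-1..3]=01000 (head:    ^)
Step 5: in state A at pos 2, read 0 -> (A,0)->write 0,move L,goto B. Now: state=B, head=1, tape[-1..3]=01000 (head:   ^)
Step 6: in state B at pos 1, read 0 -> (B,0)->write 1,move R,goto H. Now: state=H, head=2, tape[-1..3]=01100 (head:    ^)

Answer: 110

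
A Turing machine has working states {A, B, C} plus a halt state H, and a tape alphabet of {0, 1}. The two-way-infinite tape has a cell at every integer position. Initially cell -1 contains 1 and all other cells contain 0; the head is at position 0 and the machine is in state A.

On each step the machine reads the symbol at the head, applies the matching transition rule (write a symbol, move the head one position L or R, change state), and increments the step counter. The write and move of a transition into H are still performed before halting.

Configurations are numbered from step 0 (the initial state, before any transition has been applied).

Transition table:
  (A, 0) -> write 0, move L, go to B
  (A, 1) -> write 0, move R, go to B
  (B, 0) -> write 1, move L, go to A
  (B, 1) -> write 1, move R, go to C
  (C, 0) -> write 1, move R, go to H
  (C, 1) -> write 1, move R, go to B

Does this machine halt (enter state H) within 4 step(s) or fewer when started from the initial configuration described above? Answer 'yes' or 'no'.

Answer: yes

Derivation:
Step 1: in state A at pos 0, read 0 -> (A,0)->write 0,move L,goto B. Now: state=B, head=-1, tape[-2..1]=0100 (head:  ^)
Step 2: in state B at pos -1, read 1 -> (B,1)->write 1,move R,goto C. Now: state=C, head=0, tape[-2..1]=0100 (head:   ^)
Step 3: in state C at pos 0, read 0 -> (C,0)->write 1,move R,goto H. Now: state=H, head=1, tape[-2..2]=01100 (head:    ^)
State H reached at step 3; 3 <= 4 -> yes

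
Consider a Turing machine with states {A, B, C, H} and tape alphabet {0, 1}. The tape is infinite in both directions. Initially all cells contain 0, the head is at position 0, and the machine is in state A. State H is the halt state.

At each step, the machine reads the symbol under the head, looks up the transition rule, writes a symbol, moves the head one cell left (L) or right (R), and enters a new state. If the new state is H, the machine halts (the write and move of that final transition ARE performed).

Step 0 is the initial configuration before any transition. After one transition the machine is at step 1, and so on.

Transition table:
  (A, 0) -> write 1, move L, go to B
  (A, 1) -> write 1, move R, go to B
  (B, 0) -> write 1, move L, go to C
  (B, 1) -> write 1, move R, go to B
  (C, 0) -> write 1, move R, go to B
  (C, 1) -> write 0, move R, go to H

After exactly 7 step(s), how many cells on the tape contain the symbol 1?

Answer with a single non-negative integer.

Step 1: in state A at pos 0, read 0 -> (A,0)->write 1,move L,goto B. Now: state=B, head=-1, tape[-2..1]=0010 (head:  ^)
Step 2: in state B at pos -1, read 0 -> (B,0)->write 1,move L,goto C. Now: state=C, head=-2, tape[-3..1]=00110 (head:  ^)
Step 3: in state C at pos -2, read 0 -> (C,0)->write 1,move R,goto B. Now: state=B, head=-1, tape[-3..1]=01110 (head:   ^)
Step 4: in state B at pos -1, read 1 -> (B,1)->write 1,move R,goto B. Now: state=B, head=0, tape[-3..1]=01110 (head:    ^)
Step 5: in state B at pos 0, read 1 -> (B,1)->write 1,move R,goto B. Now: state=B, head=1, tape[-3..2]=011100 (head:     ^)
Step 6: in state B at pos 1, read 0 -> (B,0)->write 1,move L,goto C. Now: state=C, head=0, tape[-3..2]=011110 (head:    ^)
Step 7: in state C at pos 0, read 1 -> (C,1)->write 0,move R,goto H. Now: state=H, head=1, tape[-3..2]=011010 (head:     ^)
Cells containing 1 after step 7: {-2, -1, 1} -> 3 cell(s)

Answer: 3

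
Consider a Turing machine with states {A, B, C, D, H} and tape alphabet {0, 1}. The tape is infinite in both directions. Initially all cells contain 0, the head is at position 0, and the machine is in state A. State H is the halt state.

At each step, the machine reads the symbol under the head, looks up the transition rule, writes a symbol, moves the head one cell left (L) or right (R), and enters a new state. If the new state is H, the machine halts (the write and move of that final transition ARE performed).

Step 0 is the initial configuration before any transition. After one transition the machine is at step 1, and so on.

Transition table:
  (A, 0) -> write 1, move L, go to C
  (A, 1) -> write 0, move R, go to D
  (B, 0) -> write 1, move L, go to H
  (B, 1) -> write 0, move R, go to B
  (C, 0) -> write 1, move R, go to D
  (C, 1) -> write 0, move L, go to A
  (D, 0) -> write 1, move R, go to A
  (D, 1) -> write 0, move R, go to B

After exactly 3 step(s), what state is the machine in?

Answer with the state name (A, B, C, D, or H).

Step 1: in state A at pos 0, read 0 -> (A,0)->write 1,move L,goto C. Now: state=C, head=-1, tape[-2..1]=0010 (head:  ^)
Step 2: in state C at pos -1, read 0 -> (C,0)->write 1,move R,goto D. Now: state=D, head=0, tape[-2..1]=0110 (head:   ^)
Step 3: in state D at pos 0, read 1 -> (D,1)->write 0,move R,goto B. Now: state=B, head=1, tape[-2..2]=01000 (head:    ^)

Answer: B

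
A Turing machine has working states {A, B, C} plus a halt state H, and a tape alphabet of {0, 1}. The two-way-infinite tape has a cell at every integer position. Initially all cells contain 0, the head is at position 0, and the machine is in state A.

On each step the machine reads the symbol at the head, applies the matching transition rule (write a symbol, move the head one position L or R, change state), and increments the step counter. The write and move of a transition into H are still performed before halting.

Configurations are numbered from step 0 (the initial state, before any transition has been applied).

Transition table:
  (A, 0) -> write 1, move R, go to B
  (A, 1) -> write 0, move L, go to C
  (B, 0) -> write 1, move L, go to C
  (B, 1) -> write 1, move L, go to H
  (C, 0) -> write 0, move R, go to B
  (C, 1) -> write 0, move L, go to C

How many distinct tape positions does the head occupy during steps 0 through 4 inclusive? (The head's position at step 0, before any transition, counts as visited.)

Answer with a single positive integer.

Answer: 3

Derivation:
Step 1: in state A at pos 0, read 0 -> (A,0)->write 1,move R,goto B. Now: state=B, head=1, tape[-1..2]=0100 (head:   ^)
Step 2: in state B at pos 1, read 0 -> (B,0)->write 1,move L,goto C. Now: state=C, head=0, tape[-1..2]=0110 (head:  ^)
Step 3: in state C at pos 0, read 1 -> (C,1)->write 0,move L,goto C. Now: state=C, head=-1, tape[-2..2]=00010 (head:  ^)
Step 4: in state C at pos -1, read 0 -> (C,0)->write 0,move R,goto B. Now: state=B, head=0, tape[-2..2]=00010 (head:   ^)
Head positions at steps 0..4: starting at 0, distinct positions visited = {-1, 0, 1} -> 3 position(s)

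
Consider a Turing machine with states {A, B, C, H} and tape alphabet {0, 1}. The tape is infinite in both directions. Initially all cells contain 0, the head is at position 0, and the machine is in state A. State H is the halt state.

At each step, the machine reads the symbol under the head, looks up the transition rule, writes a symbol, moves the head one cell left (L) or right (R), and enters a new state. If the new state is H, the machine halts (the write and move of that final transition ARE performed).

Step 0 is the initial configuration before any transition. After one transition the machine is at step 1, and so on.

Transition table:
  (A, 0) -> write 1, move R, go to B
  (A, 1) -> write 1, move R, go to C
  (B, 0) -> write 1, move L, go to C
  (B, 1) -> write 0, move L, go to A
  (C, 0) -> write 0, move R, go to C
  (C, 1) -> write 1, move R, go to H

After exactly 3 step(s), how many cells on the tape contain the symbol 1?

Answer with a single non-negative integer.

Answer: 2

Derivation:
Step 1: in state A at pos 0, read 0 -> (A,0)->write 1,move R,goto B. Now: state=B, head=1, tape[-1..2]=0100 (head:   ^)
Step 2: in state B at pos 1, read 0 -> (B,0)->write 1,move L,goto C. Now: state=C, head=0, tape[-1..2]=0110 (head:  ^)
Step 3: in state C at pos 0, read 1 -> (C,1)->write 1,move R,goto H. Now: state=H, head=1, tape[-1..2]=0110 (head:   ^)
Cells containing 1 after step 3: {0, 1} -> 2 cell(s)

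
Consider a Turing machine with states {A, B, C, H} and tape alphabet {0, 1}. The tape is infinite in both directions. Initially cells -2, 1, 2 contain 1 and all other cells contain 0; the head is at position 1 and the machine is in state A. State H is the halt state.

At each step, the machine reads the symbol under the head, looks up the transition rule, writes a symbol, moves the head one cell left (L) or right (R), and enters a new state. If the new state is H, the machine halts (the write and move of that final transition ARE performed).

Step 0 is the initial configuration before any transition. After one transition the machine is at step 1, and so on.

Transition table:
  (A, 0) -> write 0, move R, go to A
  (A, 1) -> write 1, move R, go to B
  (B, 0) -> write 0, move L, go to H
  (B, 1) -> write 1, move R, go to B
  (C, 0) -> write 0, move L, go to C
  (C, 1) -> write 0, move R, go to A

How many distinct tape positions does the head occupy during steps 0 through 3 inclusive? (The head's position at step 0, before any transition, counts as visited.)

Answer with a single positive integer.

Answer: 3

Derivation:
Step 1: in state A at pos 1, read 1 -> (A,1)->write 1,move R,goto B. Now: state=B, head=2, tape[-3..3]=0100110 (head:      ^)
Step 2: in state B at pos 2, read 1 -> (B,1)->write 1,move R,goto B. Now: state=B, head=3, tape[-3..4]=01001100 (head:       ^)
Step 3: in state B at pos 3, read 0 -> (B,0)->write 0,move L,goto H. Now: state=H, head=2, tape[-3..4]=01001100 (head:      ^)
Head positions at steps 0..3: starting at 1, distinct positions visited = {1, 2, 3} -> 3 position(s)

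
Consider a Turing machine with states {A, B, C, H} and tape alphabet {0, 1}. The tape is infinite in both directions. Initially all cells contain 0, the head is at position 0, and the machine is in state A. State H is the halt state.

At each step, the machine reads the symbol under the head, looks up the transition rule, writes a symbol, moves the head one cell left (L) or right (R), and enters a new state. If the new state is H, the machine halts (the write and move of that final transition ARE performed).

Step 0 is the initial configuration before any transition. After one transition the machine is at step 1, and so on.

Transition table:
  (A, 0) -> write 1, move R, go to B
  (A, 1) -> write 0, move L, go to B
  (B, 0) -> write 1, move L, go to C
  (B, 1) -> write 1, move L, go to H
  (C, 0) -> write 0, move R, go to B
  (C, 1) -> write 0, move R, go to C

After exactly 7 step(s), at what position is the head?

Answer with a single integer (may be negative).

Step 1: in state A at pos 0, read 0 -> (A,0)->write 1,move R,goto B. Now: state=B, head=1, tape[-1..2]=0100 (head:   ^)
Step 2: in state B at pos 1, read 0 -> (B,0)->write 1,move L,goto C. Now: state=C, head=0, tape[-1..2]=0110 (head:  ^)
Step 3: in state C at pos 0, read 1 -> (C,1)->write 0,move R,goto C. Now: state=C, head=1, tape[-1..2]=0010 (head:   ^)
Step 4: in state C at pos 1, read 1 -> (C,1)->write 0,move R,goto C. Now: state=C, head=2, tape[-1..3]=00000 (head:    ^)
Step 5: in state C at pos 2, read 0 -> (C,0)->write 0,move R,goto B. Now: state=B, head=3, tape[-1..4]=000000 (head:     ^)
Step 6: in state B at pos 3, read 0 -> (B,0)->write 1,move L,goto C. Now: state=C, head=2, tape[-1..4]=000010 (head:    ^)
Step 7: in state C at pos 2, read 0 -> (C,0)->write 0,move R,goto B. Now: state=B, head=3, tape[-1..4]=000010 (head:     ^)

Answer: 3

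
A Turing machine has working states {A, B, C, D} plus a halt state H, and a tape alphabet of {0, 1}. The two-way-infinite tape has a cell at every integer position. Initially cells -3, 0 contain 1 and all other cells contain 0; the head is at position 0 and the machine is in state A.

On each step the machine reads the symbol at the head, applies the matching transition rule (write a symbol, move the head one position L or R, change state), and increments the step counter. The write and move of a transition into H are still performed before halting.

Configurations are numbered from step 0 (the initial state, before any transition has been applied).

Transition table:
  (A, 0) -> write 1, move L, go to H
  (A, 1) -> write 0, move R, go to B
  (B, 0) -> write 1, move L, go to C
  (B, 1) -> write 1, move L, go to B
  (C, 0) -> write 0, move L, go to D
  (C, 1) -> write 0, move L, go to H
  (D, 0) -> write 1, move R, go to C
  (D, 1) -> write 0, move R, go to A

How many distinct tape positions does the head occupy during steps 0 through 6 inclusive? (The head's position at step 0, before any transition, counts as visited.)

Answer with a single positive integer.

Answer: 3

Derivation:
Step 1: in state A at pos 0, read 1 -> (A,1)->write 0,move R,goto B. Now: state=B, head=1, tape[-4..2]=0100000 (head:      ^)
Step 2: in state B at pos 1, read 0 -> (B,0)->write 1,move L,goto C. Now: state=C, head=0, tape[-4..2]=0100010 (head:     ^)
Step 3: in state C at pos 0, read 0 -> (C,0)->write 0,move L,goto D. Now: state=D, head=-1, tape[-4..2]=0100010 (head:    ^)
Step 4: in state D at pos -1, read 0 -> (D,0)->write 1,move R,goto C. Now: state=C, head=0, tape[-4..2]=0101010 (head:     ^)
Step 5: in state C at pos 0, read 0 -> (C,0)->write 0,move L,goto D. Now: state=D, head=-1, tape[-4..2]=0101010 (head:    ^)
Step 6: in state D at pos -1, read 1 -> (D,1)->write 0,move R,goto A. Now: state=A, head=0, tape[-4..2]=0100010 (head:     ^)
Head positions at steps 0..6: starting at 0, distinct positions visited = {-1, 0, 1} -> 3 position(s)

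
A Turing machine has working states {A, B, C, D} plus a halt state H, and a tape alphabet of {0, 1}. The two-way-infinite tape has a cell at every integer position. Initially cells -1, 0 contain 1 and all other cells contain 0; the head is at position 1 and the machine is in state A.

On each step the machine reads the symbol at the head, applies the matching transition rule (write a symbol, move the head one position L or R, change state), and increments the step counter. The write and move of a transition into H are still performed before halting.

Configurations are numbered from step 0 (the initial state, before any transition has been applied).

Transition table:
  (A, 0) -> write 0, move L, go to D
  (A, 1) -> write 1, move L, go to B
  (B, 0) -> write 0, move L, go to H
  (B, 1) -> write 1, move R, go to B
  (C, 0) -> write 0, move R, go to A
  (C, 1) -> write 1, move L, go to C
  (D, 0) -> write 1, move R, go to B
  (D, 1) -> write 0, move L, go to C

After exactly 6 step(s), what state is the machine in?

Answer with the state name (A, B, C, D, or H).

Step 1: in state A at pos 1, read 0 -> (A,0)->write 0,move L,goto D. Now: state=D, head=0, tape[-2..2]=01100 (head:   ^)
Step 2: in state D at pos 0, read 1 -> (D,1)->write 0,move L,goto C. Now: state=C, head=-1, tape[-2..2]=01000 (head:  ^)
Step 3: in state C at pos -1, read 1 -> (C,1)->write 1,move L,goto C. Now: state=C, head=-2, tape[-3..2]=001000 (head:  ^)
Step 4: in state C at pos -2, read 0 -> (C,0)->write 0,move R,goto A. Now: state=A, head=-1, tape[-3..2]=001000 (head:   ^)
Step 5: in state A at pos -1, read 1 -> (A,1)->write 1,move L,goto B. Now: state=B, head=-2, tape[-3..2]=001000 (head:  ^)
Step 6: in state B at pos -2, read 0 -> (B,0)->write 0,move L,goto H. Now: state=H, head=-3, tape[-4..2]=0001000 (head:  ^)

Answer: H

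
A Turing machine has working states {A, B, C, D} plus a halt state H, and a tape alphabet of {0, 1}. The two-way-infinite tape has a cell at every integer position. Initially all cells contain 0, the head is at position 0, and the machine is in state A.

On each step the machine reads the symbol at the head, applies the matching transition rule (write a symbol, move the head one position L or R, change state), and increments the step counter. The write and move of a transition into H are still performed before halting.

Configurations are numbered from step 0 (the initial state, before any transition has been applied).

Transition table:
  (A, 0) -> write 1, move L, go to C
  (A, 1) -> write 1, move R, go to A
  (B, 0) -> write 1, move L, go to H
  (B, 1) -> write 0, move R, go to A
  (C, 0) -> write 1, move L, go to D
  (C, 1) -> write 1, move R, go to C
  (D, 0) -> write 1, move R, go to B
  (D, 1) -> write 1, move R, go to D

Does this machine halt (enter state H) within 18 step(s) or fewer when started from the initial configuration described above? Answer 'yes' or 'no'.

Answer: yes

Derivation:
Step 1: in state A at pos 0, read 0 -> (A,0)->write 1,move L,goto C. Now: state=C, head=-1, tape[-2..1]=0010 (head:  ^)
Step 2: in state C at pos -1, read 0 -> (C,0)->write 1,move L,goto D. Now: state=D, head=-2, tape[-3..1]=00110 (head:  ^)
Step 3: in state D at pos -2, read 0 -> (D,0)->write 1,move R,goto B. Now: state=B, head=-1, tape[-3..1]=01110 (head:   ^)
Step 4: in state B at pos -1, read 1 -> (B,1)->write 0,move R,goto A. Now: state=A, head=0, tape[-3..1]=01010 (head:    ^)
Step 5: in state A at pos 0, read 1 -> (A,1)->write 1,move R,goto A. Now: state=A, head=1, tape[-3..2]=010100 (head:     ^)
Step 6: in state A at pos 1, read 0 -> (A,0)->write 1,move L,goto C. Now: state=C, head=0, tape[-3..2]=010110 (head:    ^)
Step 7: in state C at pos 0, read 1 -> (C,1)->write 1,move R,goto C. Now: state=C, head=1, tape[-3..2]=010110 (head:     ^)
Step 8: in state C at pos 1, read 1 -> (C,1)->write 1,move R,goto C. Now: state=C, head=2, tape[-3..3]=0101100 (head:      ^)
Step 9: in state C at pos 2, read 0 -> (C,0)->write 1,move L,goto D. Now: state=D, head=1, tape[-3..3]=0101110 (head:     ^)
Step 10: in state D at pos 1, read 1 -> (D,1)->write 1,move R,goto D. Now: state=D, head=2, tape[-3..3]=0101110 (head:      ^)
Step 11: in state D at pos 2, read 1 -> (D,1)->write 1,move R,goto D. Now: state=D, head=3, tape[-3..4]=01011100 (head:       ^)
Step 12: in state D at pos 3, read 0 -> (D,0)->write 1,move R,goto B. Now: state=B, head=4, tape[-3..5]=010111100 (head:        ^)
Step 13: in state B at pos 4, read 0 -> (B,0)->write 1,move L,goto H. Now: state=H, head=3, tape[-3..5]=010111110 (head:       ^)
State H reached at step 13; 13 <= 18 -> yes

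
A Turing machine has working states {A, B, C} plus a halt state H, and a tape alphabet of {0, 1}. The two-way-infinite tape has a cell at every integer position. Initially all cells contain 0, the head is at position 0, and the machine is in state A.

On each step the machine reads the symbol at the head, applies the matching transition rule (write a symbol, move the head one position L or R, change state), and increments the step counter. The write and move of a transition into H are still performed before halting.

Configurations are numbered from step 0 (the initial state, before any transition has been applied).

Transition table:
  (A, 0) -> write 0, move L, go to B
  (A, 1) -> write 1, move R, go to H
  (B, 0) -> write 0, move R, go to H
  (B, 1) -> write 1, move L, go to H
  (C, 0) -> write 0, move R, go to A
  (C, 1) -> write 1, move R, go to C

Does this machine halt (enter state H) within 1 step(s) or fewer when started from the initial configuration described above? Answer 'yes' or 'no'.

Step 1: in state A at pos 0, read 0 -> (A,0)->write 0,move L,goto B. Now: state=B, head=-1, tape[-2..1]=0000 (head:  ^)
After 1 step(s): state = B (not H) -> not halted within 1 -> no

Answer: no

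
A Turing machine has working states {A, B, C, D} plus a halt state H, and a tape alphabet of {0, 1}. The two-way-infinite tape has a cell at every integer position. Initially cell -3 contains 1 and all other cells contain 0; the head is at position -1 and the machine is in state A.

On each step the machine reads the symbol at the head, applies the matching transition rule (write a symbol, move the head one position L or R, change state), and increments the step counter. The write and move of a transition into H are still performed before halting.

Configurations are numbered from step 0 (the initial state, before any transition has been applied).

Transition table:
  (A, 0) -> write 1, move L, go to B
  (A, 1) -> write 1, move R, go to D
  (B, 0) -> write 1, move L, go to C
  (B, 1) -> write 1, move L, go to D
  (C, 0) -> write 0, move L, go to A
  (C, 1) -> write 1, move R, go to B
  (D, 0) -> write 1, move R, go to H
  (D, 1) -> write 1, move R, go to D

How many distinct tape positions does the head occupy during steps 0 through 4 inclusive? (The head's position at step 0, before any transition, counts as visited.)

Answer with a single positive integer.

Answer: 3

Derivation:
Step 1: in state A at pos -1, read 0 -> (A,0)->write 1,move L,goto B. Now: state=B, head=-2, tape[-4..0]=01010 (head:   ^)
Step 2: in state B at pos -2, read 0 -> (B,0)->write 1,move L,goto C. Now: state=C, head=-3, tape[-4..0]=01110 (head:  ^)
Step 3: in state C at pos -3, read 1 -> (C,1)->write 1,move R,goto B. Now: state=B, head=-2, tape[-4..0]=01110 (head:   ^)
Step 4: in state B at pos -2, read 1 -> (B,1)->write 1,move L,goto D. Now: state=D, head=-3, tape[-4..0]=01110 (head:  ^)
Head positions at steps 0..4: starting at -1, distinct positions visited = {-3, -2, -1} -> 3 position(s)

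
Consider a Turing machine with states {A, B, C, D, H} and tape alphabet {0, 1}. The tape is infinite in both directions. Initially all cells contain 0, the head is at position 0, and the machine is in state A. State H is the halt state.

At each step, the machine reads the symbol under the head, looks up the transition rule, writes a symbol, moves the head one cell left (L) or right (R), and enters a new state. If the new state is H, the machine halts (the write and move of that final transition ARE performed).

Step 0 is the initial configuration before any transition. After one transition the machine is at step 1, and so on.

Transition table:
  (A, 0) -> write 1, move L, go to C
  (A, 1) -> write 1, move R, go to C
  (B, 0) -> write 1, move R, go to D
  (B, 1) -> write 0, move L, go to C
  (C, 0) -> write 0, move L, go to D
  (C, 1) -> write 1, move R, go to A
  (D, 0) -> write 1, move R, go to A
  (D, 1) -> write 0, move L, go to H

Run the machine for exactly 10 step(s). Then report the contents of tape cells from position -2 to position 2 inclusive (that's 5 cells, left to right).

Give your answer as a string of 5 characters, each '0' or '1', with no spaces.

Answer: 11110

Derivation:
Step 1: in state A at pos 0, read 0 -> (A,0)->write 1,move L,goto C. Now: state=C, head=-1, tape[-2..1]=0010 (head:  ^)
Step 2: in state C at pos -1, read 0 -> (C,0)->write 0,move L,goto D. Now: state=D, head=-2, tape[-3..1]=00010 (head:  ^)
Step 3: in state D at pos -2, read 0 -> (D,0)->write 1,move R,goto A. Now: state=A, head=-1, tape[-3..1]=01010 (head:   ^)
Step 4: in state A at pos -1, read 0 -> (A,0)->write 1,move L,goto C. Now: state=C, head=-2, tape[-3..1]=01110 (head:  ^)
Step 5: in state C at pos -2, read 1 -> (C,1)->write 1,move R,goto A. Now: state=A, head=-1, tape[-3..1]=01110 (head:   ^)
Step 6: in state A at pos -1, read 1 -> (A,1)->write 1,move R,goto C. Now: state=C, head=0, tape[-3..1]=01110 (head:    ^)
Step 7: in state C at pos 0, read 1 -> (C,1)->write 1,move R,goto A. Now: state=A, head=1, tape[-3..2]=011100 (head:     ^)
Step 8: in state A at pos 1, read 0 -> (A,0)->write 1,move L,goto C. Now: state=C, head=0, tape[-3..2]=011110 (head:    ^)
Step 9: in state C at pos 0, read 1 -> (C,1)->write 1,move R,goto A. Now: state=A, head=1, tape[-3..2]=011110 (head:     ^)
Step 10: in state A at pos 1, read 1 -> (A,1)->write 1,move R,goto C. Now: state=C, head=2, tape[-3..3]=0111100 (head:      ^)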